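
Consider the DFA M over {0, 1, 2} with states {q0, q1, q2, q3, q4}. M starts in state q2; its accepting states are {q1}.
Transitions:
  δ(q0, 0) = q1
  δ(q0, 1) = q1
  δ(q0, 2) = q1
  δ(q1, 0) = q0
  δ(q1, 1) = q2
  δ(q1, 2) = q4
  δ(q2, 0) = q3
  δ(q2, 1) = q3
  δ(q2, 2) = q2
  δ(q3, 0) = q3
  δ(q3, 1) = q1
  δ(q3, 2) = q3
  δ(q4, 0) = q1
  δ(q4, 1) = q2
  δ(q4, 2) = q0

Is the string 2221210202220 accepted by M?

accepted

q2 --2--> q2
q2 --2--> q2
q2 --2--> q2
q2 --1--> q3
q3 --2--> q3
q3 --1--> q1
q1 --0--> q0
q0 --2--> q1
q1 --0--> q0
q0 --2--> q1
q1 --2--> q4
q4 --2--> q0
q0 --0--> q1
End in state q1, which is an accepting state.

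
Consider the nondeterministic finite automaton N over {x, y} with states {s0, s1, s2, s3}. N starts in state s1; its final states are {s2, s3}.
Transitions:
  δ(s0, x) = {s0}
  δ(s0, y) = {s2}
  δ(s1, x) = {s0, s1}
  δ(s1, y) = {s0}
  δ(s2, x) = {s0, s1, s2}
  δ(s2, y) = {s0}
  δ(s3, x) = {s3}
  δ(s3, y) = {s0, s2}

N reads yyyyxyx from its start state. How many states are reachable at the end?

3

Start: {s1}
read y: {s0}
read y: {s2}
read y: {s0}
read y: {s2}
read x: {s0, s1, s2}
read y: {s0, s2}
read x: {s0, s1, s2}
Final reachable set {s0, s1, s2} has 3 states.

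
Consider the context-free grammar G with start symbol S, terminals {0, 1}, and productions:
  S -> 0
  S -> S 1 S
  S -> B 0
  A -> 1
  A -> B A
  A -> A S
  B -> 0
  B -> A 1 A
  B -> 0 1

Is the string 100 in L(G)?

no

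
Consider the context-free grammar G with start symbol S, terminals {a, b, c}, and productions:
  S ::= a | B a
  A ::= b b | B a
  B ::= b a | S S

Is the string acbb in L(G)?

no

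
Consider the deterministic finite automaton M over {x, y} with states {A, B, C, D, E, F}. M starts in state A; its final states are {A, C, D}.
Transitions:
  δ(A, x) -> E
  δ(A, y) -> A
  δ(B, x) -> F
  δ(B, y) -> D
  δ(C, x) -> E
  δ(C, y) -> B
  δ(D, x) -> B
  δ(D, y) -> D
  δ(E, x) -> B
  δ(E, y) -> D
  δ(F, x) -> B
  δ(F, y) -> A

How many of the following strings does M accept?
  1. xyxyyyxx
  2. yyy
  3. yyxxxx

xyxyyyxx: rejected
yyy: accepted
yyxxxx: rejected

1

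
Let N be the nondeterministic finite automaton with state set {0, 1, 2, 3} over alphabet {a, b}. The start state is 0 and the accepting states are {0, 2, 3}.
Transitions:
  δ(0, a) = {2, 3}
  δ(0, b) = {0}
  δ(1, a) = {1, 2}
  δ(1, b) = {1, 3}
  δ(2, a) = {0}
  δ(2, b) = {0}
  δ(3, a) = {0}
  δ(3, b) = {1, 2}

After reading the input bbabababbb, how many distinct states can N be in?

Start: {0}
read b: {0}
read b: {0}
read a: {2, 3}
read b: {0, 1, 2}
read a: {0, 1, 2, 3}
read b: {0, 1, 2, 3}
read a: {0, 1, 2, 3}
read b: {0, 1, 2, 3}
read b: {0, 1, 2, 3}
read b: {0, 1, 2, 3}
Final reachable set {0, 1, 2, 3} has 4 states.

4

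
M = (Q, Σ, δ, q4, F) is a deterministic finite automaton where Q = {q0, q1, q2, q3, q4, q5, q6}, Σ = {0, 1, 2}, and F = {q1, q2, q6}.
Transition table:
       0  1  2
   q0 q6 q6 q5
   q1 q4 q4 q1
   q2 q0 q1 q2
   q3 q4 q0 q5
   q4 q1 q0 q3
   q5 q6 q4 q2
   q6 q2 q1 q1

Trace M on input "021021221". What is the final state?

q4 --0--> q1
q1 --2--> q1
q1 --1--> q4
q4 --0--> q1
q1 --2--> q1
q1 --1--> q4
q4 --2--> q3
q3 --2--> q5
q5 --1--> q4

q4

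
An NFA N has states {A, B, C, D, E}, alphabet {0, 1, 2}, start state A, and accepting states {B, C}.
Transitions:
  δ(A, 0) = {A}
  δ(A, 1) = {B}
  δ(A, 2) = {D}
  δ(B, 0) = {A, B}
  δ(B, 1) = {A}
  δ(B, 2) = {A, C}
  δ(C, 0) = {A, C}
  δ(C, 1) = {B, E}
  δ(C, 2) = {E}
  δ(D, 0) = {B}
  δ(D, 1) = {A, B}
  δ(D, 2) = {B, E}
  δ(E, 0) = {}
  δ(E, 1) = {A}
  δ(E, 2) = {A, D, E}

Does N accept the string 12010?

Start: {A}
read 1: {B}
read 2: {A, C}
read 0: {A, C}
read 1: {B, E}
read 0: {A, B}
Reachable ∩ accepting = {B} — nonempty.

accepted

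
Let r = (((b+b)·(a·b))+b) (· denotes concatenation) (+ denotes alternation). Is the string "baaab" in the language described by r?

no

Neither ((b+b)·(a·b)) nor b matches baaab.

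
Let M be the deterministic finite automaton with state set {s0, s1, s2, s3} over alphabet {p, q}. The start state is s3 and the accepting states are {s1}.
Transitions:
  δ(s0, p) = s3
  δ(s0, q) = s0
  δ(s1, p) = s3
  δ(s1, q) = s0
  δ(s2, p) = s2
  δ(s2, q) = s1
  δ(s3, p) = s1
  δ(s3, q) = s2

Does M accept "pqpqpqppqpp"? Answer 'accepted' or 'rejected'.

accepted

s3 --p--> s1
s1 --q--> s0
s0 --p--> s3
s3 --q--> s2
s2 --p--> s2
s2 --q--> s1
s1 --p--> s3
s3 --p--> s1
s1 --q--> s0
s0 --p--> s3
s3 --p--> s1
End in state s1, which is an accepting state.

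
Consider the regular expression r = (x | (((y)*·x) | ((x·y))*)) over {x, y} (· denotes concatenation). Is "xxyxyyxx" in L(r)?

Neither x nor (((y)*·x)|((x·y))*) matches xxyxyyxx.

no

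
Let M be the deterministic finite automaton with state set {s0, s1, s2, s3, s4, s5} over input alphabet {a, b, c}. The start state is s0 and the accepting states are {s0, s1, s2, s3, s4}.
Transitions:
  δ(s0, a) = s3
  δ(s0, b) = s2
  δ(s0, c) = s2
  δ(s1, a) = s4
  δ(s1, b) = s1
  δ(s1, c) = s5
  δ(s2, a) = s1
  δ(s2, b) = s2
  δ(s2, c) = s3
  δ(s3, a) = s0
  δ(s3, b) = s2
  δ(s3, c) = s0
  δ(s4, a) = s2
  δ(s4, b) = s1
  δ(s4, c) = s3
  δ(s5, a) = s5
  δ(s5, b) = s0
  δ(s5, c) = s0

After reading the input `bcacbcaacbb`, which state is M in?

s0 --b--> s2
s2 --c--> s3
s3 --a--> s0
s0 --c--> s2
s2 --b--> s2
s2 --c--> s3
s3 --a--> s0
s0 --a--> s3
s3 --c--> s0
s0 --b--> s2
s2 --b--> s2

s2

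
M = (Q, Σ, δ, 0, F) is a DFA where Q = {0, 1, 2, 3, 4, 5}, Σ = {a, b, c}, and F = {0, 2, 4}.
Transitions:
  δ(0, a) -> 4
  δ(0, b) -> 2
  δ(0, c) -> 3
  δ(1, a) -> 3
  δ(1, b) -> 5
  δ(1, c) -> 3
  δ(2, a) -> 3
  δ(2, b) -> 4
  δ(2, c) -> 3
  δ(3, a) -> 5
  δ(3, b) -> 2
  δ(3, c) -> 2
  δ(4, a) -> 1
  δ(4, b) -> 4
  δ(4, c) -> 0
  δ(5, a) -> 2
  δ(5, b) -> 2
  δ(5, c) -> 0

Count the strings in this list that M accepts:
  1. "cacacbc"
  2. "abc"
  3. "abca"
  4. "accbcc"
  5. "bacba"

"cacacbc": rejected
"abc": accepted
"abca": accepted
"accbcc": accepted
"bacba": rejected

3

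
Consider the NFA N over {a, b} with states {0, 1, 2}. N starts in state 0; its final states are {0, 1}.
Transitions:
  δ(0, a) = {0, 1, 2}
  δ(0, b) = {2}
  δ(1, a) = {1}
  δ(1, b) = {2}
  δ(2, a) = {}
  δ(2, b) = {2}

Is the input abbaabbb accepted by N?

rejected

Start: {0}
read a: {0, 1, 2}
read b: {2}
read b: {2}
read a: {}
The reachable set is empty and stays empty for the remaining 4 symbols.
Reachable ∩ accepting = {} — empty.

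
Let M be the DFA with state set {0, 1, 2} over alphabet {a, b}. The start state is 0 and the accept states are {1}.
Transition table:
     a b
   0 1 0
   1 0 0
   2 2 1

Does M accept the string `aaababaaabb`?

0 --a--> 1
1 --a--> 0
0 --a--> 1
1 --b--> 0
0 --a--> 1
1 --b--> 0
0 --a--> 1
1 --a--> 0
0 --a--> 1
1 --b--> 0
0 --b--> 0
End in state 0, which is not an accepting state.

rejected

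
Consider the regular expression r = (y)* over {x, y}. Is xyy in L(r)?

xyy cannot be split into zero or more pieces each matching y.

no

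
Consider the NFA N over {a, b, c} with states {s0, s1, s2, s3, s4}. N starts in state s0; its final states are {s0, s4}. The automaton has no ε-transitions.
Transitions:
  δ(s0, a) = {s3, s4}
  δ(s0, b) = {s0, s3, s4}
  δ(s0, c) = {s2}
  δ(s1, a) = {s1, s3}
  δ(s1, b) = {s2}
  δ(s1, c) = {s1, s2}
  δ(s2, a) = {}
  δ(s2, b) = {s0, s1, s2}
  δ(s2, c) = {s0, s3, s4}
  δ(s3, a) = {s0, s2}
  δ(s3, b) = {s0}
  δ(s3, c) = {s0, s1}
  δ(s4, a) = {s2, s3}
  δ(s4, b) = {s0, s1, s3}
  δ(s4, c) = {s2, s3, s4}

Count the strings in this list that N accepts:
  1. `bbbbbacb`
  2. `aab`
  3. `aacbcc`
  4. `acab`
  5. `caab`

4

`bbbbbacb`: accepted
`aab`: accepted
`aacbcc`: accepted
`acab`: accepted
`caab`: rejected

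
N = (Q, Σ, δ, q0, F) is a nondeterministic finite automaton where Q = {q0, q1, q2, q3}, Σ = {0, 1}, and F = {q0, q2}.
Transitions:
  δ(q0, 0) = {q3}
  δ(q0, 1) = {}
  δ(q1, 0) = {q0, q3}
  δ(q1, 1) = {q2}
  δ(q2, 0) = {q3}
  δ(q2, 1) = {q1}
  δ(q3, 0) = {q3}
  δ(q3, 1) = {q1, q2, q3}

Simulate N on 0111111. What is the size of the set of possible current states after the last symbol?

Start: {q0}
read 0: {q3}
read 1: {q1, q2, q3}
read 1: {q1, q2, q3}
read 1: {q1, q2, q3}
read 1: {q1, q2, q3}
read 1: {q1, q2, q3}
read 1: {q1, q2, q3}
Final reachable set {q1, q2, q3} has 3 states.

3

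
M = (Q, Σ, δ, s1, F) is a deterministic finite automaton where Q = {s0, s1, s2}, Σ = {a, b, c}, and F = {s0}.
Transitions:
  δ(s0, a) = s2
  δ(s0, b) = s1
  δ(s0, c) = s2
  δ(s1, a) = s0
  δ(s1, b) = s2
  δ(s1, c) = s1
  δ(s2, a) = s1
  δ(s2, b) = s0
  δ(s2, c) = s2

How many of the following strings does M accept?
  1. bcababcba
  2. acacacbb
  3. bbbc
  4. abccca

bcababcba: rejected
acacacbb: rejected
bbbc: rejected
abccca: accepted

1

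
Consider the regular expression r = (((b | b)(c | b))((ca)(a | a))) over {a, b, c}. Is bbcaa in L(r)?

yes

Split as bb·caa: ((b|b)(c|b)) matches bb and ((ca)(a|a)) matches caa.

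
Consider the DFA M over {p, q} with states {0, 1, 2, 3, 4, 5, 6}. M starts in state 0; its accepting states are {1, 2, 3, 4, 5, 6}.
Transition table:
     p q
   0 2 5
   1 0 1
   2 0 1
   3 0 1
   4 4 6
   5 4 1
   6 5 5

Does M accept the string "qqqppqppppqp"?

rejected

0 --q--> 5
5 --q--> 1
1 --q--> 1
1 --p--> 0
0 --p--> 2
2 --q--> 1
1 --p--> 0
0 --p--> 2
2 --p--> 0
0 --p--> 2
2 --q--> 1
1 --p--> 0
End in state 0, which is not an accepting state.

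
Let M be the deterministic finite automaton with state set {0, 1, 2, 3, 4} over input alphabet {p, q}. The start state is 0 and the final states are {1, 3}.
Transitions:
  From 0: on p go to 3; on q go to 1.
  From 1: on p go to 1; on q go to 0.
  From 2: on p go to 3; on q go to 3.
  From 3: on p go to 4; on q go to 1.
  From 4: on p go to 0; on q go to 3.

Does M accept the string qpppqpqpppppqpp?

0 --q--> 1
1 --p--> 1
1 --p--> 1
1 --p--> 1
1 --q--> 0
0 --p--> 3
3 --q--> 1
1 --p--> 1
1 --p--> 1
1 --p--> 1
1 --p--> 1
1 --p--> 1
1 --q--> 0
0 --p--> 3
3 --p--> 4
End in state 4, which is not an accepting state.

rejected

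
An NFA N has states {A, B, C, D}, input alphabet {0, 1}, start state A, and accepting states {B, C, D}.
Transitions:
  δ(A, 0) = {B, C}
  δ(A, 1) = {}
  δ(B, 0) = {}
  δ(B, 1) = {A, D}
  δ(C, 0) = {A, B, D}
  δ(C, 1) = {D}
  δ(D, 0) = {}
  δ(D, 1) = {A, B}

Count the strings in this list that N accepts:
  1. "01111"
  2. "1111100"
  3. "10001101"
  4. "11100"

1

"01111": accepted
"1111100": rejected
"10001101": rejected
"11100": rejected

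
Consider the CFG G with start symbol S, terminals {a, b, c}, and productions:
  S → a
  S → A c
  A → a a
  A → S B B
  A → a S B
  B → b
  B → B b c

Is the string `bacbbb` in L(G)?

no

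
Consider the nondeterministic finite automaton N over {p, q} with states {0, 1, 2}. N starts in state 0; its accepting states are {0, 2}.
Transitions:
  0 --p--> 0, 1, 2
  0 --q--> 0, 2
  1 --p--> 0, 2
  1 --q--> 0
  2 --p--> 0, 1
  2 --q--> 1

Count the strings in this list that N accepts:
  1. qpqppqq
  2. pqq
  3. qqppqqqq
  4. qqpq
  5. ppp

5

qpqppqq: accepted
pqq: accepted
qqppqqqq: accepted
qqpq: accepted
ppp: accepted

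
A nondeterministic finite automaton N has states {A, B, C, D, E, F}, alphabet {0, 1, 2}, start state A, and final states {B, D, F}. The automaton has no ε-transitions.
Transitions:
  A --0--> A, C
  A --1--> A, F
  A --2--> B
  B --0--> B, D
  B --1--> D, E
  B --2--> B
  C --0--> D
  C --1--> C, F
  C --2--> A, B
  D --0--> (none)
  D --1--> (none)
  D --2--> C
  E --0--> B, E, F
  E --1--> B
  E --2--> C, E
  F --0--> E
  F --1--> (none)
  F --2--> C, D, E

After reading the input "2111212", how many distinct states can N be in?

5

Start: {A}
read 2: {B}
read 1: {D, E}
read 1: {B}
read 1: {D, E}
read 2: {C, E}
read 1: {B, C, F}
read 2: {A, B, C, D, E}
Final reachable set {A, B, C, D, E} has 5 states.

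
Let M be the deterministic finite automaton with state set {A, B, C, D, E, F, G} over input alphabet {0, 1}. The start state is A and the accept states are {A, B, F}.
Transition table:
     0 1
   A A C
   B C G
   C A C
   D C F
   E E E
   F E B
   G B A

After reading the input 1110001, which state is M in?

A --1--> C
C --1--> C
C --1--> C
C --0--> A
A --0--> A
A --0--> A
A --1--> C

C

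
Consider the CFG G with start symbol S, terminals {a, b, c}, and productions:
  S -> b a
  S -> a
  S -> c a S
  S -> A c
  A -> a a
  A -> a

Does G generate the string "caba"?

yes

S ⇒ caS ⇒ caba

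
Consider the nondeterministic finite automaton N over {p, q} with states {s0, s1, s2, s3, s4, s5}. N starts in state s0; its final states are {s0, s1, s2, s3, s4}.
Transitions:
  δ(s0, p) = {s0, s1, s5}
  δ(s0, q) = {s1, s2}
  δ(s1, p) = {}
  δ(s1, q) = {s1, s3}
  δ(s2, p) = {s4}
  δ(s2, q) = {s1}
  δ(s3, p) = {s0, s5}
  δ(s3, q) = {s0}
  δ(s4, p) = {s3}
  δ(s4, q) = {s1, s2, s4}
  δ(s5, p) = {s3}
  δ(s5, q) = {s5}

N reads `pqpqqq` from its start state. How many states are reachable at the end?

6

Start: {s0}
read p: {s0, s1, s5}
read q: {s1, s2, s3, s5}
read p: {s0, s3, s4, s5}
read q: {s0, s1, s2, s4, s5}
read q: {s1, s2, s3, s4, s5}
read q: {s0, s1, s2, s3, s4, s5}
Final reachable set {s0, s1, s2, s3, s4, s5} has 6 states.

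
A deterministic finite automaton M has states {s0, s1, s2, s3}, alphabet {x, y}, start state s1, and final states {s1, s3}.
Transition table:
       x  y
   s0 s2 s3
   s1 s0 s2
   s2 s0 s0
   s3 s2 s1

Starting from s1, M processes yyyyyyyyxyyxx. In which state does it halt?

s2

s1 --y--> s2
s2 --y--> s0
s0 --y--> s3
s3 --y--> s1
s1 --y--> s2
s2 --y--> s0
s0 --y--> s3
s3 --y--> s1
s1 --x--> s0
s0 --y--> s3
s3 --y--> s1
s1 --x--> s0
s0 --x--> s2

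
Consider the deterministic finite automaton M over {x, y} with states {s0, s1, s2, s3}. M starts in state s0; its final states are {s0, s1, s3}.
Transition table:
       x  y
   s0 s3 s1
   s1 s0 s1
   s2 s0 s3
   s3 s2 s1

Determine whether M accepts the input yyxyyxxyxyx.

accepted

s0 --y--> s1
s1 --y--> s1
s1 --x--> s0
s0 --y--> s1
s1 --y--> s1
s1 --x--> s0
s0 --x--> s3
s3 --y--> s1
s1 --x--> s0
s0 --y--> s1
s1 --x--> s0
End in state s0, which is an accepting state.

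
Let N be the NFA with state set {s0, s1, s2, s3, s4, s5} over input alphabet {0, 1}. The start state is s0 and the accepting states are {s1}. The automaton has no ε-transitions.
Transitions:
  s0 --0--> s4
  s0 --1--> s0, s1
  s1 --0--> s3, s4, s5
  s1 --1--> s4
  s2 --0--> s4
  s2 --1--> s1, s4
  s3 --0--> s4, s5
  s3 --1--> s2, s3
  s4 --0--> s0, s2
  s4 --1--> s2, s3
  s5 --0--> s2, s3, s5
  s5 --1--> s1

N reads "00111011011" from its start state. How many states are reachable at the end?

5

Start: {s0}
read 0: {s4}
read 0: {s0, s2}
read 1: {s0, s1, s4}
read 1: {s0, s1, s2, s3, s4}
read 1: {s0, s1, s2, s3, s4}
read 0: {s0, s2, s3, s4, s5}
read 1: {s0, s1, s2, s3, s4}
read 1: {s0, s1, s2, s3, s4}
read 0: {s0, s2, s3, s4, s5}
read 1: {s0, s1, s2, s3, s4}
read 1: {s0, s1, s2, s3, s4}
Final reachable set {s0, s1, s2, s3, s4} has 5 states.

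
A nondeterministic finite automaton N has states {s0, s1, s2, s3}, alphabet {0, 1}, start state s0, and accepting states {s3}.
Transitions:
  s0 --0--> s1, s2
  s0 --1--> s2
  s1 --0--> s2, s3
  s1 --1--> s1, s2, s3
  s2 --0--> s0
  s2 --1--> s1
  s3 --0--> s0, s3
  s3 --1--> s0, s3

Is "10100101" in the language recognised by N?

accepted

Start: {s0}
read 1: {s2}
read 0: {s0}
read 1: {s2}
read 0: {s0}
read 0: {s1, s2}
read 1: {s1, s2, s3}
read 0: {s0, s2, s3}
read 1: {s0, s1, s2, s3}
Reachable ∩ accepting = {s3} — nonempty.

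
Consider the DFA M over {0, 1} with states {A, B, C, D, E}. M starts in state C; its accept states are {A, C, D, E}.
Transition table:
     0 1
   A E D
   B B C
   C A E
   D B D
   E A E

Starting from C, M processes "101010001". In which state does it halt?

D

C --1--> E
E --0--> A
A --1--> D
D --0--> B
B --1--> C
C --0--> A
A --0--> E
E --0--> A
A --1--> D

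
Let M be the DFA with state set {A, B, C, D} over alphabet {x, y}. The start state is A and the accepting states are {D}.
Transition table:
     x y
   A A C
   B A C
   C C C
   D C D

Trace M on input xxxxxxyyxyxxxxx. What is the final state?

A --x--> A
A --x--> A
A --x--> A
A --x--> A
A --x--> A
A --x--> A
A --y--> C
C --y--> C
C --x--> C
C --y--> C
C --x--> C
C --x--> C
C --x--> C
C --x--> C
C --x--> C

C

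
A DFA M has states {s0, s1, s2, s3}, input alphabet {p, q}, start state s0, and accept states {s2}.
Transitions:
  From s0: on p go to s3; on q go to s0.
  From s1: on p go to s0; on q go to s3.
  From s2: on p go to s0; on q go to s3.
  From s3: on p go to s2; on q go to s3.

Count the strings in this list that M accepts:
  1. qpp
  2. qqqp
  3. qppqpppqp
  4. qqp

qpp: accepted
qqqp: rejected
qppqpppqp: accepted
qqp: rejected

2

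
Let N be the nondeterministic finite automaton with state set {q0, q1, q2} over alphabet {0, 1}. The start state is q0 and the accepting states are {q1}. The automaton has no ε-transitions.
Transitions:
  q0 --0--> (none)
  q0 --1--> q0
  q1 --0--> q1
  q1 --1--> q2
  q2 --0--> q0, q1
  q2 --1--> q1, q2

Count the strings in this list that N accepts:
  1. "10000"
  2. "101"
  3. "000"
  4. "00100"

"10000": rejected
"101": rejected
"000": rejected
"00100": rejected

0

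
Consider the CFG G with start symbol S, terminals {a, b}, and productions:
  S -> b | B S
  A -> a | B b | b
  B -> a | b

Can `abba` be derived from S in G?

no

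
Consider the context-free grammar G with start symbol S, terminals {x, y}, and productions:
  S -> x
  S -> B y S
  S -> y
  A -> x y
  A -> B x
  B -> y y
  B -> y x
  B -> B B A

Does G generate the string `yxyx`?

yes

S ⇒ ByS ⇒ yxyS ⇒ yxyx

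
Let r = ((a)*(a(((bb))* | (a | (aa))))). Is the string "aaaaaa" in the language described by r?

yes

Split as aaa·aaa: (a)* matches aaa and (a(((bb))*|(a|(aa)))) matches aaa.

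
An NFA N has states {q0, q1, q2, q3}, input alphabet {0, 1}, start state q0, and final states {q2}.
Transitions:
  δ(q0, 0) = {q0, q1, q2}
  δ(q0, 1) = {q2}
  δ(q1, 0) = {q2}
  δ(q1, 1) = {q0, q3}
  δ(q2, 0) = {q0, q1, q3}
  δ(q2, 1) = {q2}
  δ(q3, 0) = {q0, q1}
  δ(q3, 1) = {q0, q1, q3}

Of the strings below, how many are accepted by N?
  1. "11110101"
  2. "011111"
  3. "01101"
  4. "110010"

"11110101": accepted
"011111": accepted
"01101": accepted
"110010": accepted

4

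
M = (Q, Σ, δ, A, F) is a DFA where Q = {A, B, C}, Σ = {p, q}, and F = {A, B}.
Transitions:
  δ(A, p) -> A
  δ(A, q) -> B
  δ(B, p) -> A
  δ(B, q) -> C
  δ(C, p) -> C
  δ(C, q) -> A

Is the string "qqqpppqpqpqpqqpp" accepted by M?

A --q--> B
B --q--> C
C --q--> A
A --p--> A
A --p--> A
A --p--> A
A --q--> B
B --p--> A
A --q--> B
B --p--> A
A --q--> B
B --p--> A
A --q--> B
B --q--> C
C --p--> C
C --p--> C
End in state C, which is not an accepting state.

rejected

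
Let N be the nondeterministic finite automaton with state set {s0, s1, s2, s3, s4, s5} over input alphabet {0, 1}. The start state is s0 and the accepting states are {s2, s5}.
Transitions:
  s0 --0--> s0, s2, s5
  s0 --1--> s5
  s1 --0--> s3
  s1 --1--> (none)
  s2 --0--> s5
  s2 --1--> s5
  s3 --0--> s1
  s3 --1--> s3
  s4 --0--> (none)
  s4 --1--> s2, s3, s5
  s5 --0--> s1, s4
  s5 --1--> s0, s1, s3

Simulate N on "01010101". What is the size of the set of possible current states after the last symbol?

Start: {s0}
read 0: {s0, s2, s5}
read 1: {s0, s1, s3, s5}
read 0: {s0, s1, s2, s3, s4, s5}
read 1: {s0, s1, s2, s3, s5}
read 0: {s0, s1, s2, s3, s4, s5}
read 1: {s0, s1, s2, s3, s5}
read 0: {s0, s1, s2, s3, s4, s5}
read 1: {s0, s1, s2, s3, s5}
Final reachable set {s0, s1, s2, s3, s5} has 5 states.

5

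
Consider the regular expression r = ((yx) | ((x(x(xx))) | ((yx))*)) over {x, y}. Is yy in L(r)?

Neither (yx) nor ((x(x(xx)))|((yx))*) matches yy.

no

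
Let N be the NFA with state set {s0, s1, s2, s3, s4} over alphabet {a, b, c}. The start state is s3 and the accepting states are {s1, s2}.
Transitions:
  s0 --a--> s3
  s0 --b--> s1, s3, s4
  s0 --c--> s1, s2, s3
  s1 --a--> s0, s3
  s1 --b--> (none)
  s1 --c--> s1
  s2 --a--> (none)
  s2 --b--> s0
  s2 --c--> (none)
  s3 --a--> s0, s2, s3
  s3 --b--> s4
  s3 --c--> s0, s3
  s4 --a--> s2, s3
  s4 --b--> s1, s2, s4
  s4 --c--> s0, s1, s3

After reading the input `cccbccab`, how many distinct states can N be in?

4

Start: {s3}
read c: {s0, s3}
read c: {s0, s1, s2, s3}
read c: {s0, s1, s2, s3}
read b: {s0, s1, s3, s4}
read c: {s0, s1, s2, s3}
read c: {s0, s1, s2, s3}
read a: {s0, s2, s3}
read b: {s0, s1, s3, s4}
Final reachable set {s0, s1, s3, s4} has 4 states.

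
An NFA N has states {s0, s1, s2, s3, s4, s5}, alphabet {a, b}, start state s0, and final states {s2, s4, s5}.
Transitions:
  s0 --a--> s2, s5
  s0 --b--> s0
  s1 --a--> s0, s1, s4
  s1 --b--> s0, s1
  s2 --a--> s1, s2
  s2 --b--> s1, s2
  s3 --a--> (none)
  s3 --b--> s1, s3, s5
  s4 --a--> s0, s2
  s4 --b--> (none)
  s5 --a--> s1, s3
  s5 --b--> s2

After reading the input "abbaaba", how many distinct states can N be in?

Start: {s0}
read a: {s2, s5}
read b: {s1, s2}
read b: {s0, s1, s2}
read a: {s0, s1, s2, s4, s5}
read a: {s0, s1, s2, s3, s4, s5}
read b: {s0, s1, s2, s3, s5}
read a: {s0, s1, s2, s3, s4, s5}
Final reachable set {s0, s1, s2, s3, s4, s5} has 6 states.

6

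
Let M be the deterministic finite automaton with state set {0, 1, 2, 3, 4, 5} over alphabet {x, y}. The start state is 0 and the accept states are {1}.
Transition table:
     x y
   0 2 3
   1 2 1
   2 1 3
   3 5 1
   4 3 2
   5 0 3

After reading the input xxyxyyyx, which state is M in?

0 --x--> 2
2 --x--> 1
1 --y--> 1
1 --x--> 2
2 --y--> 3
3 --y--> 1
1 --y--> 1
1 --x--> 2

2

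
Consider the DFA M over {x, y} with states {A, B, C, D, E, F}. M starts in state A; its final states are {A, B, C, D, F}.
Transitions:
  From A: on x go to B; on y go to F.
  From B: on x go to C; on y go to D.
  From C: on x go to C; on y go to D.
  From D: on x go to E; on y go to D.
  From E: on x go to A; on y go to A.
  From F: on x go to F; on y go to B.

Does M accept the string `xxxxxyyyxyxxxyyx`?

A --x--> B
B --x--> C
C --x--> C
C --x--> C
C --x--> C
C --y--> D
D --y--> D
D --y--> D
D --x--> E
E --y--> A
A --x--> B
B --x--> C
C --x--> C
C --y--> D
D --y--> D
D --x--> E
End in state E, which is not an accepting state.

rejected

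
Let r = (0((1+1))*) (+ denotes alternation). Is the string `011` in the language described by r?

yes

Split as 0·11: 0 matches 0 and ((1+1))* matches 11.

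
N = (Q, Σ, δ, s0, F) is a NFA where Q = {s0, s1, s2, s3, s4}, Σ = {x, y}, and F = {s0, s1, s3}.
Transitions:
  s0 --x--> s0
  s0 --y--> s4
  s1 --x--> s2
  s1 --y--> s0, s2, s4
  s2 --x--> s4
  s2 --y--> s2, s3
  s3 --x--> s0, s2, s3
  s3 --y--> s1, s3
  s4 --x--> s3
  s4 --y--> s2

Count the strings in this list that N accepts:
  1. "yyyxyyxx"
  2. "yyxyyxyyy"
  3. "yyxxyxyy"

3

"yyyxyyxx": accepted
"yyxyyxyyy": accepted
"yyxxyxyy": accepted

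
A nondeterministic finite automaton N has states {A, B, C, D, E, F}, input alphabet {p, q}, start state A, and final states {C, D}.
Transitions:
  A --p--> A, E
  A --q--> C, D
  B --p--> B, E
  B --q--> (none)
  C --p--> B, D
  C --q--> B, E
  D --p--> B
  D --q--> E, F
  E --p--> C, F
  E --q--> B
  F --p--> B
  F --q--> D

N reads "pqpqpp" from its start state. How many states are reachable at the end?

5

Start: {A}
read p: {A, E}
read q: {B, C, D}
read p: {B, D, E}
read q: {B, E, F}
read p: {B, C, E, F}
read p: {B, C, D, E, F}
Final reachable set {B, C, D, E, F} has 5 states.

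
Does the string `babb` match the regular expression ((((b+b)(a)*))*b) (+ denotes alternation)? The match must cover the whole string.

Split as bab·b: (((b+b)(a)*))* matches bab and b matches b.

yes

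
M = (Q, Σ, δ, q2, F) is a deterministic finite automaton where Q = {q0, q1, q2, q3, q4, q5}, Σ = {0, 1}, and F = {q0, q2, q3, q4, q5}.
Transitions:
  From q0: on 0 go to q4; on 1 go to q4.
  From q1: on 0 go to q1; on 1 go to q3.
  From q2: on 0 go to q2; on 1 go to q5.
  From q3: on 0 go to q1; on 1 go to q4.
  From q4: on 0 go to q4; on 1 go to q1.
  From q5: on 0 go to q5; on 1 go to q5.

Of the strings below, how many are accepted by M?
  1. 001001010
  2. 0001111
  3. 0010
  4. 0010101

001001010: accepted
0001111: accepted
0010: accepted
0010101: accepted

4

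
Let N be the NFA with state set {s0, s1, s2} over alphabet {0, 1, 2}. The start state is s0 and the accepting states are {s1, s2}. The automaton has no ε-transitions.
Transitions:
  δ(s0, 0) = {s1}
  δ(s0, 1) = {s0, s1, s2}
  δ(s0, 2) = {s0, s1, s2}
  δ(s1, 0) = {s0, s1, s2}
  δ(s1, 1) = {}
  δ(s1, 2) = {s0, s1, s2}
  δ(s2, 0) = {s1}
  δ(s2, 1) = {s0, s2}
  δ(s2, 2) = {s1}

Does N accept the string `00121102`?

Start: {s0}
read 0: {s1}
read 0: {s0, s1, s2}
read 1: {s0, s1, s2}
read 2: {s0, s1, s2}
read 1: {s0, s1, s2}
read 1: {s0, s1, s2}
read 0: {s0, s1, s2}
read 2: {s0, s1, s2}
Reachable ∩ accepting = {s1, s2} — nonempty.

accepted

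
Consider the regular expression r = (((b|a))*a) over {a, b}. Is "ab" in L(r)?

No split of ab into u·v has ((b|a))* matching u and a matching v.

no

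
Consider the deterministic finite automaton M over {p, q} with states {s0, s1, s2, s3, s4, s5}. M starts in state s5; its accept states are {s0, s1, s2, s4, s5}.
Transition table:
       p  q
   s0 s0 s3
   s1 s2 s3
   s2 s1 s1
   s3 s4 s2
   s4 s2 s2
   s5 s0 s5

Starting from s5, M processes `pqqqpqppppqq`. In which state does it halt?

s5 --p--> s0
s0 --q--> s3
s3 --q--> s2
s2 --q--> s1
s1 --p--> s2
s2 --q--> s1
s1 --p--> s2
s2 --p--> s1
s1 --p--> s2
s2 --p--> s1
s1 --q--> s3
s3 --q--> s2

s2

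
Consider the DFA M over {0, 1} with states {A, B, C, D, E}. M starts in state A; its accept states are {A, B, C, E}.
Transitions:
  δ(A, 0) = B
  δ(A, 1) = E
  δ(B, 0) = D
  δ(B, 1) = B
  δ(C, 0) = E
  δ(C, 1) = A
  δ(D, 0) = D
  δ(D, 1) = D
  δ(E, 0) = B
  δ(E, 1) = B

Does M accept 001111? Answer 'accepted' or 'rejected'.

rejected

A --0--> B
B --0--> D
D --1--> D
D --1--> D
D --1--> D
D --1--> D
End in state D, which is not an accepting state.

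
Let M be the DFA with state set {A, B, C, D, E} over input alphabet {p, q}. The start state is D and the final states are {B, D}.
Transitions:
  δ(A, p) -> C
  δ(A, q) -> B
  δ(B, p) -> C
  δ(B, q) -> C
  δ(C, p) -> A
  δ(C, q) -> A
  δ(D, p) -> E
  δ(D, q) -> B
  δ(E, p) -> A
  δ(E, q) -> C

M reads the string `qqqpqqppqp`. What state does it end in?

D --q--> B
B --q--> C
C --q--> A
A --p--> C
C --q--> A
A --q--> B
B --p--> C
C --p--> A
A --q--> B
B --p--> C

C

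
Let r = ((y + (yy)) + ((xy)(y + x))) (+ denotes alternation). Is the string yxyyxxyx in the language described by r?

Neither (y+(yy)) nor ((xy)(y+x)) matches yxyyxxyx.

no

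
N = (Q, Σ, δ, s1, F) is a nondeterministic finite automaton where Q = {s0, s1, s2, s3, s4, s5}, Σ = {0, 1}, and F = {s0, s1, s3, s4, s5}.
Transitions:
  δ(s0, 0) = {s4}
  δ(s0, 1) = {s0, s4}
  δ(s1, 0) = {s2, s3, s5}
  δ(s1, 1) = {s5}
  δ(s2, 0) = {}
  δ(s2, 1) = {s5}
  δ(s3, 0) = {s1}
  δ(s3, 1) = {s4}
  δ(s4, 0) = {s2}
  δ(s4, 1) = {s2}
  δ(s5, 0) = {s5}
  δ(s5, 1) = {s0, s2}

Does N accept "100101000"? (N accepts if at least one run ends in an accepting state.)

Start: {s1}
read 1: {s5}
read 0: {s5}
read 0: {s5}
read 1: {s0, s2}
read 0: {s4}
read 1: {s2}
read 0: {}
The reachable set is empty and stays empty for the remaining 2 symbols.
Reachable ∩ accepting = {} — empty.

rejected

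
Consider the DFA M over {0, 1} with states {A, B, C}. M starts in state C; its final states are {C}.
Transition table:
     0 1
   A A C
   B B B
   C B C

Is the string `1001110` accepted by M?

C --1--> C
C --0--> B
B --0--> B
B --1--> B
B --1--> B
B --1--> B
B --0--> B
End in state B, which is not an accepting state.

rejected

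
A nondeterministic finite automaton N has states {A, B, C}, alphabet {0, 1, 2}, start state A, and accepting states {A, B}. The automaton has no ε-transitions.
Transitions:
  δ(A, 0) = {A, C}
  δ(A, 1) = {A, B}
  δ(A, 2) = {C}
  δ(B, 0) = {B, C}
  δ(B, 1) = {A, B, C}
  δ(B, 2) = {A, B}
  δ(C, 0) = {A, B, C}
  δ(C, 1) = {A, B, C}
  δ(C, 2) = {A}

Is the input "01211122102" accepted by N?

accepted

Start: {A}
read 0: {A, C}
read 1: {A, B, C}
read 2: {A, B, C}
read 1: {A, B, C}
read 1: {A, B, C}
read 1: {A, B, C}
read 2: {A, B, C}
read 2: {A, B, C}
read 1: {A, B, C}
read 0: {A, B, C}
read 2: {A, B, C}
Reachable ∩ accepting = {A, B} — nonempty.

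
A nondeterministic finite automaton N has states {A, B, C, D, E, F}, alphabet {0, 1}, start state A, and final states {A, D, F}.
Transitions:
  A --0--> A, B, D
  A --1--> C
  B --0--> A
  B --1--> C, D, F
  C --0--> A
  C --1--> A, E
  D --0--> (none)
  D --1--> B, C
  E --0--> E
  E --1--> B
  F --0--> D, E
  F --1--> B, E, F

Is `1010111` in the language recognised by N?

rejected

Start: {A}
read 1: {C}
read 0: {A}
read 1: {C}
read 0: {A}
read 1: {C}
read 1: {A, E}
read 1: {B, C}
Reachable ∩ accepting = {} — empty.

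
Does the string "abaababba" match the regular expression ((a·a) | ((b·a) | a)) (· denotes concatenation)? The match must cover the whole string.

no

Neither (a·a) nor ((b·a)|a) matches abaababba.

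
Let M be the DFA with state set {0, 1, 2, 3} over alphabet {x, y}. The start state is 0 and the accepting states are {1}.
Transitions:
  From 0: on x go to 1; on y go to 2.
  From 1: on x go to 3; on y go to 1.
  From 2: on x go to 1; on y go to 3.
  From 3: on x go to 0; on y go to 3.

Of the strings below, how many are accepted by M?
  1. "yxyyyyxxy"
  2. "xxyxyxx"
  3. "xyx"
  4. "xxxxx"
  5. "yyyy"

"yxyyyyxxy": rejected
"xxyxyxx": rejected
"xyx": rejected
"xxxxx": rejected
"yyyy": rejected

0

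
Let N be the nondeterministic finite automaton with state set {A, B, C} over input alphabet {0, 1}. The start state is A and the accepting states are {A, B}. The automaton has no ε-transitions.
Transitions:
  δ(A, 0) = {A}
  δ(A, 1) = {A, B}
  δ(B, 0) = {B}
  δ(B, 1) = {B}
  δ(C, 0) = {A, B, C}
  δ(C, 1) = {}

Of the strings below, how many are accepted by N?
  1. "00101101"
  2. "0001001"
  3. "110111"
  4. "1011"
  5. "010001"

5

"00101101": accepted
"0001001": accepted
"110111": accepted
"1011": accepted
"010001": accepted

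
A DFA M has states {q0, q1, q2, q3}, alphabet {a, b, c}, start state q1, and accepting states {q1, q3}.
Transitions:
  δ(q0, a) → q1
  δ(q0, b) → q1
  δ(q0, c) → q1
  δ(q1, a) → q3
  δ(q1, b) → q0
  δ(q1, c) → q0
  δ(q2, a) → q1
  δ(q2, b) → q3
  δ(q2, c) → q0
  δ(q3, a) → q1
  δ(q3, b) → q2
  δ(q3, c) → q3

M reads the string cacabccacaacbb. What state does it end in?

q1 --c--> q0
q0 --a--> q1
q1 --c--> q0
q0 --a--> q1
q1 --b--> q0
q0 --c--> q1
q1 --c--> q0
q0 --a--> q1
q1 --c--> q0
q0 --a--> q1
q1 --a--> q3
q3 --c--> q3
q3 --b--> q2
q2 --b--> q3

q3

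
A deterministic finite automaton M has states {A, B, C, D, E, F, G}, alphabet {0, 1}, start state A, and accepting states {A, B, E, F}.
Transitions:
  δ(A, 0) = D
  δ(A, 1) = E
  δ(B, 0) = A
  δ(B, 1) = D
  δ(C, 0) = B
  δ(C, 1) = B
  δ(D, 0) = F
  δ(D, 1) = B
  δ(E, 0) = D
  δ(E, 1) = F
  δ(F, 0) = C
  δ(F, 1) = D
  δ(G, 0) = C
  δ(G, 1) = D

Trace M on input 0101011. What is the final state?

D

A --0--> D
D --1--> B
B --0--> A
A --1--> E
E --0--> D
D --1--> B
B --1--> D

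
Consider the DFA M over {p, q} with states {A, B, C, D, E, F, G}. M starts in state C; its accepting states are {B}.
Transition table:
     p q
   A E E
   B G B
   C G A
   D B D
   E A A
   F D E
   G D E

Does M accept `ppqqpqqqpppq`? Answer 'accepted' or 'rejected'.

C --p--> G
G --p--> D
D --q--> D
D --q--> D
D --p--> B
B --q--> B
B --q--> B
B --q--> B
B --p--> G
G --p--> D
D --p--> B
B --q--> B
End in state B, which is an accepting state.

accepted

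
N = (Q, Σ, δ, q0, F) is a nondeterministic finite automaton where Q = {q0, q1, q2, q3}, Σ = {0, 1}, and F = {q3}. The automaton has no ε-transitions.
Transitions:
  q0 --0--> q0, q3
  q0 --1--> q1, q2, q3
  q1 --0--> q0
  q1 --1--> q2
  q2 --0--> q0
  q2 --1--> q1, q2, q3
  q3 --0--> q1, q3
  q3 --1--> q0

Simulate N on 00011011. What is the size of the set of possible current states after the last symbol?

Start: {q0}
read 0: {q0, q3}
read 0: {q0, q1, q3}
read 0: {q0, q1, q3}
read 1: {q0, q1, q2, q3}
read 1: {q0, q1, q2, q3}
read 0: {q0, q1, q3}
read 1: {q0, q1, q2, q3}
read 1: {q0, q1, q2, q3}
Final reachable set {q0, q1, q2, q3} has 4 states.

4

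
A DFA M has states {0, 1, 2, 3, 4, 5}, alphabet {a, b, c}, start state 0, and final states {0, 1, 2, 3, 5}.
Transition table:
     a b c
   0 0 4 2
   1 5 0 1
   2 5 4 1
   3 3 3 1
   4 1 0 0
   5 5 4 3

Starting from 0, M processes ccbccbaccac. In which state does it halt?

3

0 --c--> 2
2 --c--> 1
1 --b--> 0
0 --c--> 2
2 --c--> 1
1 --b--> 0
0 --a--> 0
0 --c--> 2
2 --c--> 1
1 --a--> 5
5 --c--> 3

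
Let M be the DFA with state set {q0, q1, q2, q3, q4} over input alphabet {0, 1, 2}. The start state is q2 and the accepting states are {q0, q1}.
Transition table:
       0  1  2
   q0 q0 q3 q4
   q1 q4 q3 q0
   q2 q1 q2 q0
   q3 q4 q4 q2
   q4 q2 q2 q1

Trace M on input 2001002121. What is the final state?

q2

q2 --2--> q0
q0 --0--> q0
q0 --0--> q0
q0 --1--> q3
q3 --0--> q4
q4 --0--> q2
q2 --2--> q0
q0 --1--> q3
q3 --2--> q2
q2 --1--> q2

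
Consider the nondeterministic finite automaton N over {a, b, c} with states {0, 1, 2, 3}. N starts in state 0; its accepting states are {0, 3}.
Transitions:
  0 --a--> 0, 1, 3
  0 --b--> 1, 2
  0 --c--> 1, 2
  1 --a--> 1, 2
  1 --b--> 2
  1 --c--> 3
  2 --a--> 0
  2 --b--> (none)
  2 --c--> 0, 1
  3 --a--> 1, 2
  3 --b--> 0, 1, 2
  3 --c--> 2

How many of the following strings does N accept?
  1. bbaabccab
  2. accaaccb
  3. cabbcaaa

bbaabccab: accepted
accaaccb: accepted
cabbcaaa: accepted

3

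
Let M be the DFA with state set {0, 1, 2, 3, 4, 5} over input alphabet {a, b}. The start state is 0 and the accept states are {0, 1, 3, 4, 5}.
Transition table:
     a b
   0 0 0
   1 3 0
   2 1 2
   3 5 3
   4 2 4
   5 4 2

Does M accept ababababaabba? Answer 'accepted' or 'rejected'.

accepted

0 --a--> 0
0 --b--> 0
0 --a--> 0
0 --b--> 0
0 --a--> 0
0 --b--> 0
0 --a--> 0
0 --b--> 0
0 --a--> 0
0 --a--> 0
0 --b--> 0
0 --b--> 0
0 --a--> 0
End in state 0, which is an accepting state.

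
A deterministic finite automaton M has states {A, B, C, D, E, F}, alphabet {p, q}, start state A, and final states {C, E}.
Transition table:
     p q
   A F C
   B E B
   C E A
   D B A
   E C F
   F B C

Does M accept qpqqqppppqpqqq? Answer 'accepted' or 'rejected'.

accepted

A --q--> C
C --p--> E
E --q--> F
F --q--> C
C --q--> A
A --p--> F
F --p--> B
B --p--> E
E --p--> C
C --q--> A
A --p--> F
F --q--> C
C --q--> A
A --q--> C
End in state C, which is an accepting state.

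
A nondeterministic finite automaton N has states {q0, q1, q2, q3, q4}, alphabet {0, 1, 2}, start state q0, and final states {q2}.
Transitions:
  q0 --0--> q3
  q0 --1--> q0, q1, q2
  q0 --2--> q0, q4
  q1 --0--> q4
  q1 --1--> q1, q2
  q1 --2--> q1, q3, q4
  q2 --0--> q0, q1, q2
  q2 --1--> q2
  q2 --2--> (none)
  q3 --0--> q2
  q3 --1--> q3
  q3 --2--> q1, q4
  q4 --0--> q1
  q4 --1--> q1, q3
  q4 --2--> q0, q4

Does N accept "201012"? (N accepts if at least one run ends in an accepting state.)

rejected

Start: {q0}
read 2: {q0, q4}
read 0: {q1, q3}
read 1: {q1, q2, q3}
read 0: {q0, q1, q2, q4}
read 1: {q0, q1, q2, q3}
read 2: {q0, q1, q3, q4}
Reachable ∩ accepting = {} — empty.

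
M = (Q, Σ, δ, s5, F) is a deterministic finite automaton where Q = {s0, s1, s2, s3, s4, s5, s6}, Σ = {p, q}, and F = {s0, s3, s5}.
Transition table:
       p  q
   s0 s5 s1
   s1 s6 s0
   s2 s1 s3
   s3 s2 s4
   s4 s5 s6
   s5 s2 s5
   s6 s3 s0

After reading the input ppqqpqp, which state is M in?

s5

s5 --p--> s2
s2 --p--> s1
s1 --q--> s0
s0 --q--> s1
s1 --p--> s6
s6 --q--> s0
s0 --p--> s5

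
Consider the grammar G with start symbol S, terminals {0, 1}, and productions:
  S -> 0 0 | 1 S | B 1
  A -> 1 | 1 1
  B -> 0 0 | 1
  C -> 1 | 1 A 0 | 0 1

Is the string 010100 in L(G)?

no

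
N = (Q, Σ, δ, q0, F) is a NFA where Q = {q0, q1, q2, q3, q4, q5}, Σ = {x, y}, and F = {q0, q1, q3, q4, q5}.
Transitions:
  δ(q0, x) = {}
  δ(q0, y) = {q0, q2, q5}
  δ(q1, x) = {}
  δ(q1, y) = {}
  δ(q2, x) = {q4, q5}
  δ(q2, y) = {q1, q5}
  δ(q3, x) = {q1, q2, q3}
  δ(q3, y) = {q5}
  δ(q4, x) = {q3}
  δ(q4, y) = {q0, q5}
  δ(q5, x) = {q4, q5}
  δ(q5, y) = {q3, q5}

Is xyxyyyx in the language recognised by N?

rejected

Start: {q0}
read x: {}
The reachable set is empty and stays empty for the remaining 6 symbols.
Reachable ∩ accepting = {} — empty.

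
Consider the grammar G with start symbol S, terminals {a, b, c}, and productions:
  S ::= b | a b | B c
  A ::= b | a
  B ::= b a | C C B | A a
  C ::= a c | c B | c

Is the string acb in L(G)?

no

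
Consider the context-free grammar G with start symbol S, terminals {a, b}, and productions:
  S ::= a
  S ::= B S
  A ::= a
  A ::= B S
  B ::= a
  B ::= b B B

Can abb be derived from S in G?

no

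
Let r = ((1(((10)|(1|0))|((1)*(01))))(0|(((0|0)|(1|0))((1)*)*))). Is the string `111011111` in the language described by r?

Split as 11101·1111: (1(((10)|(1|0))|((1)*(01)))) matches 11101 and (0|(((0|0)|(1|0))((1)*)*)) matches 1111.

yes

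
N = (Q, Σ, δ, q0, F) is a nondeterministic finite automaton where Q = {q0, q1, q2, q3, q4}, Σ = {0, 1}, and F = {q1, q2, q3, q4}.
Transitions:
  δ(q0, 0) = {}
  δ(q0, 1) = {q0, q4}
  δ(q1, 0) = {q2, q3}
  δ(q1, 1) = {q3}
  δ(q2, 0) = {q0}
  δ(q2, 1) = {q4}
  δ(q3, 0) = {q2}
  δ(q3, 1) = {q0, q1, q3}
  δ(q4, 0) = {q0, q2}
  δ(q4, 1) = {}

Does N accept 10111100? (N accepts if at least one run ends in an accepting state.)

Start: {q0}
read 1: {q0, q4}
read 0: {q0, q2}
read 1: {q0, q4}
read 1: {q0, q4}
read 1: {q0, q4}
read 1: {q0, q4}
read 0: {q0, q2}
read 0: {q0}
Reachable ∩ accepting = {} — empty.

rejected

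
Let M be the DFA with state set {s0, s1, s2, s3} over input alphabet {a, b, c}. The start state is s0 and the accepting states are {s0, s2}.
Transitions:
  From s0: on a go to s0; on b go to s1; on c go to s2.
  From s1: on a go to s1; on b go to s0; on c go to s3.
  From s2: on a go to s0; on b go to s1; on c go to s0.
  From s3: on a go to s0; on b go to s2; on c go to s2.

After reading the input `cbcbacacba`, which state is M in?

s1

s0 --c--> s2
s2 --b--> s1
s1 --c--> s3
s3 --b--> s2
s2 --a--> s0
s0 --c--> s2
s2 --a--> s0
s0 --c--> s2
s2 --b--> s1
s1 --a--> s1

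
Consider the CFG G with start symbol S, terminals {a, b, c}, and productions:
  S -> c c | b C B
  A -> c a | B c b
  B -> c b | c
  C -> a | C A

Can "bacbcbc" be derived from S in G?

yes

S ⇒ bCB ⇒ bCAB ⇒ baAB ⇒ baBcbB ⇒ bacbcbB ⇒ bacbcbc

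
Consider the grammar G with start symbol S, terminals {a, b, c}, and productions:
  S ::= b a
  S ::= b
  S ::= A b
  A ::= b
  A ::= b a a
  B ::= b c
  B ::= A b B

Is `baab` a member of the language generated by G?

yes

S ⇒ Ab ⇒ baab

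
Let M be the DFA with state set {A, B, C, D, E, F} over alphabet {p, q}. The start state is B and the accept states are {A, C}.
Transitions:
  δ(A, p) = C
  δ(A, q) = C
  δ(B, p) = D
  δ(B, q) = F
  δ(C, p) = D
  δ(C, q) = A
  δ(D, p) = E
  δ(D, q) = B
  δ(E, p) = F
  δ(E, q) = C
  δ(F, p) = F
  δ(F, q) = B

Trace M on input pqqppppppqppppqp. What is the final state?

D

B --p--> D
D --q--> B
B --q--> F
F --p--> F
F --p--> F
F --p--> F
F --p--> F
F --p--> F
F --p--> F
F --q--> B
B --p--> D
D --p--> E
E --p--> F
F --p--> F
F --q--> B
B --p--> D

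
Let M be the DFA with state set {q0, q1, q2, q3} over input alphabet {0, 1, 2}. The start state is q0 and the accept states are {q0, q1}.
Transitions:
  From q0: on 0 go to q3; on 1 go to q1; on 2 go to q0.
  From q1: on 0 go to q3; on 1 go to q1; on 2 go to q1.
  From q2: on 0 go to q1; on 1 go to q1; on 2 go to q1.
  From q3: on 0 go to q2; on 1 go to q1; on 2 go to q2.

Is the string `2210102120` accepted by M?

rejected

q0 --2--> q0
q0 --2--> q0
q0 --1--> q1
q1 --0--> q3
q3 --1--> q1
q1 --0--> q3
q3 --2--> q2
q2 --1--> q1
q1 --2--> q1
q1 --0--> q3
End in state q3, which is not an accepting state.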